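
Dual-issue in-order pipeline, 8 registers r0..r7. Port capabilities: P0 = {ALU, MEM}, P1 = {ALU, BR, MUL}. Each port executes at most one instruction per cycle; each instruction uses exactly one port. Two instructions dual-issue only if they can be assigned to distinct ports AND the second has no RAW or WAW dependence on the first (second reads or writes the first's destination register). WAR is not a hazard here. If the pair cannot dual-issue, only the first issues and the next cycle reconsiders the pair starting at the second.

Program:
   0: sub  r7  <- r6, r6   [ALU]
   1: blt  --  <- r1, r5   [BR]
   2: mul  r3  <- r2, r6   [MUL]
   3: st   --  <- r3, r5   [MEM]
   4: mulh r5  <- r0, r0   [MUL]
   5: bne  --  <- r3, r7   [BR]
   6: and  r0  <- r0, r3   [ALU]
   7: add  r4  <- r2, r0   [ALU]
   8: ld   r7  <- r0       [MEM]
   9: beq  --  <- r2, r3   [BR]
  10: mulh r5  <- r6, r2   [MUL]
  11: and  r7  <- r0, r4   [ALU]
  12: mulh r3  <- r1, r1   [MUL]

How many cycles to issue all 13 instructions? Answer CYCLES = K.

CYCLES = 8

t=0 i0&i1:sub blt ; dual
t=1 i2:mul ; RAW r3
t=2 i3&i4:st mulh ; dual
t=3 i5&i6:bne and ; dual
t=4 i7&i8:add ld ; dual
t=5 i9:beq ; no-port BR/MUL
t=6 i10&i11:mulh and ; dual
t=7 i12:mulh ; tail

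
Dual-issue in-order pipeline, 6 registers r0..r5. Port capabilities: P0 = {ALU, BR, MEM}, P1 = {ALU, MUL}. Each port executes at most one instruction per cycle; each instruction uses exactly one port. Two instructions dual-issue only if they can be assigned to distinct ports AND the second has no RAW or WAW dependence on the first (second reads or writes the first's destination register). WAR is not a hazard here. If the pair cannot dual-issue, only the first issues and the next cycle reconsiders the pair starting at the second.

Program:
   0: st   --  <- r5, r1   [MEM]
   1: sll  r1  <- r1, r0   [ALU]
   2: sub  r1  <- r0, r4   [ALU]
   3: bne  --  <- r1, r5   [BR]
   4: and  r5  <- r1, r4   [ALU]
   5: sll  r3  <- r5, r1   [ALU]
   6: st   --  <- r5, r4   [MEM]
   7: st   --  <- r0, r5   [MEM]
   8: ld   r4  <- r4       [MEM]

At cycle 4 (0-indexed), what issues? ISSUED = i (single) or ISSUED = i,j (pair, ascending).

ISSUED = 7

  cy0 -> i0,i1 (st.MEM/sll.ALU) pair
  cy1 -> i2 (sub.ALU) RAW r1
  cy2 -> i3,i4 (bne.BR/and.ALU) pair
  cy3 -> i5,i6 (sll.ALU/st.MEM) pair
  cy4 -> i7 (st.MEM) no-port MEM/MEM
  cy5 -> i8 (ld.MEM) tail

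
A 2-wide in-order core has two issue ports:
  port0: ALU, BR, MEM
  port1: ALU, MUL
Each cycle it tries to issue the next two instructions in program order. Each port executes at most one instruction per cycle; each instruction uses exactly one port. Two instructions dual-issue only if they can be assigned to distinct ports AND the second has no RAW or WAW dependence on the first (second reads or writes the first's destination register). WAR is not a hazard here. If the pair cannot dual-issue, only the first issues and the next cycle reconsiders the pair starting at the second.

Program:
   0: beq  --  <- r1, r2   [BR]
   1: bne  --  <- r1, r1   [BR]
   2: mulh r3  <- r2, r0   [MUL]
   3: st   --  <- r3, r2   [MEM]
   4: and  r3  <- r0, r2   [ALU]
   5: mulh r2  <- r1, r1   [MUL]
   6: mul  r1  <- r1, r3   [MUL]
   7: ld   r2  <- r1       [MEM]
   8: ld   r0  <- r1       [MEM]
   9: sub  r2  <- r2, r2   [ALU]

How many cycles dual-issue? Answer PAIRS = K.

PAIRS = 3

0. beq @i0  | no-port BR/BR
1. bne/mulh @i1,i2  | pair
2. st/and @i3,i4  | pair
3. mulh @i5  | no-port MUL/MUL
4. mul @i6  | RAW r1
5. ld @i7  | no-port MEM/MEM
6. ld/sub @i8,i9  | pair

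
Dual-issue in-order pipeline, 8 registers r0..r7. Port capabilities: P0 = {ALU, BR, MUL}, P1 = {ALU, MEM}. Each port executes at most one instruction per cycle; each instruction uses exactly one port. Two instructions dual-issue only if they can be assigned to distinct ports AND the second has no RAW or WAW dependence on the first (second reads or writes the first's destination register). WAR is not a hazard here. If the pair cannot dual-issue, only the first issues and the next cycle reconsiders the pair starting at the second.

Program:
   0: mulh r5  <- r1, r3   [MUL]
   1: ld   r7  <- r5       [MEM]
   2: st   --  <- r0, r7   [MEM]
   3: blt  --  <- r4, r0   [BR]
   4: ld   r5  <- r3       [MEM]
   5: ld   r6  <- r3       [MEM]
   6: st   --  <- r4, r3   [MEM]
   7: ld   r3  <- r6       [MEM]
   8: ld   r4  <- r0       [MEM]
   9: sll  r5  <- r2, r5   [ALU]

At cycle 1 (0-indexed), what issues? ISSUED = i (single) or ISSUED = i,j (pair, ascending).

ISSUED = 1

  cy0 -> i0 (mulh) RAW r5
  cy1 -> i1 (ld) no-port MEM/MEM
  cy2 -> i2+i3 (st blt) dual
  cy3 -> i4 (ld) no-port MEM/MEM
  cy4 -> i5 (ld) no-port MEM/MEM
  cy5 -> i6 (st) no-port MEM/MEM
  cy6 -> i7 (ld) no-port MEM/MEM
  cy7 -> i8+i9 (ld sll) dual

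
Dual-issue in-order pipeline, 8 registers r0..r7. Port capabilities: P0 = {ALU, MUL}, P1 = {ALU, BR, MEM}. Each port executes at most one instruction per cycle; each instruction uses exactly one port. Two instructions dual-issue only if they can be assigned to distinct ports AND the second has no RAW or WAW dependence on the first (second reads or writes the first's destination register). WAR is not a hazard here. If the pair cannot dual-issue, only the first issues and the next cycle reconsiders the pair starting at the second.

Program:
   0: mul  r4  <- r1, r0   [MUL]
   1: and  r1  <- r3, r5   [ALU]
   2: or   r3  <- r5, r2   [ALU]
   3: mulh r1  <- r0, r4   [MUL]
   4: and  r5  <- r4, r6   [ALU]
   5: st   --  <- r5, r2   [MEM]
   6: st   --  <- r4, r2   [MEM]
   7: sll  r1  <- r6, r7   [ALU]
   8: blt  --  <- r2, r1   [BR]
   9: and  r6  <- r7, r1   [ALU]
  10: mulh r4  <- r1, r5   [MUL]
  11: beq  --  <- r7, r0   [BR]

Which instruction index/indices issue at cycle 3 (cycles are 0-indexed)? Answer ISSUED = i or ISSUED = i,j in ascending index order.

[0] i0&i1  mul/and  -- pair
[1] i2&i3  or/mulh  -- pair
[2] i4  and  -- RAW r5
[3] i5  st  -- no-port MEM/MEM
[4] i6&i7  st/sll  -- pair
[5] i8&i9  blt/and  -- pair
[6] i10&i11  mulh/beq  -- pair

ISSUED = 5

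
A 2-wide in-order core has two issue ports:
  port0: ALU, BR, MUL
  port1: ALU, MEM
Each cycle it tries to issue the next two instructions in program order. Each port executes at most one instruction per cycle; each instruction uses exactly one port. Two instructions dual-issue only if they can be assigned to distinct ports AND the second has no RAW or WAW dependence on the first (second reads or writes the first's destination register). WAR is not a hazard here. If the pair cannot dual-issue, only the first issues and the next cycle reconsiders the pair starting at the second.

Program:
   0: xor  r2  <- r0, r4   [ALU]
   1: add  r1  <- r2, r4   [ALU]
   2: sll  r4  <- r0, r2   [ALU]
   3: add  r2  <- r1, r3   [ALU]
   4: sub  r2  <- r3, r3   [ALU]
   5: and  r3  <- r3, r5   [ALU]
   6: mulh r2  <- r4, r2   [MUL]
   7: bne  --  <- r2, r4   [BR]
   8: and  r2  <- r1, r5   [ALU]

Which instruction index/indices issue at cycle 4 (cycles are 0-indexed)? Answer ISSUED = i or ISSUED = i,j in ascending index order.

[0] i0  xor.ALU  -- RAW r2
[1] i1+i2  add.ALU;sll.ALU  -- 2-wide
[2] i3  add.ALU  -- WAW r2
[3] i4+i5  sub.ALU;and.ALU  -- 2-wide
[4] i6  mulh.MUL  -- no-port MUL/BR
[5] i7+i8  bne.BR;and.ALU  -- 2-wide

ISSUED = 6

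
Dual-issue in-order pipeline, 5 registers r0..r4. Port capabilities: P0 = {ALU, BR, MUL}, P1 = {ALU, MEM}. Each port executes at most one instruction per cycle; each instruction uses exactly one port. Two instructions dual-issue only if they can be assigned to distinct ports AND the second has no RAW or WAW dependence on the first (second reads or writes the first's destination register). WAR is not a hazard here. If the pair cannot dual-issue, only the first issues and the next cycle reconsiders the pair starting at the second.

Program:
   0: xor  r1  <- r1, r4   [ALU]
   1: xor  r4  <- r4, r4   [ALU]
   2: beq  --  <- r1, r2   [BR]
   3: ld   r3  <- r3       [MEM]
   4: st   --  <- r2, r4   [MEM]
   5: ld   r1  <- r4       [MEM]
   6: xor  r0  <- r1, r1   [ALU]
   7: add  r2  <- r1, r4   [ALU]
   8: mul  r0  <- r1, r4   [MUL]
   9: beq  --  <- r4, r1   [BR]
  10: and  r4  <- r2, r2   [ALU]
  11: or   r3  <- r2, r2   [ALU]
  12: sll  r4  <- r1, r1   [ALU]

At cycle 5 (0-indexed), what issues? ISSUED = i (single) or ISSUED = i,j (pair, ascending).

ISSUED = 8

t=0 i0,i1:xor/xor ; pair
t=1 i2,i3:beq/ld ; pair
t=2 i4:st ; no-port MEM/MEM
t=3 i5:ld ; RAW r1
t=4 i6,i7:xor/add ; pair
t=5 i8:mul ; no-port MUL/BR
t=6 i9,i10:beq/and ; pair
t=7 i11,i12:or/sll ; pair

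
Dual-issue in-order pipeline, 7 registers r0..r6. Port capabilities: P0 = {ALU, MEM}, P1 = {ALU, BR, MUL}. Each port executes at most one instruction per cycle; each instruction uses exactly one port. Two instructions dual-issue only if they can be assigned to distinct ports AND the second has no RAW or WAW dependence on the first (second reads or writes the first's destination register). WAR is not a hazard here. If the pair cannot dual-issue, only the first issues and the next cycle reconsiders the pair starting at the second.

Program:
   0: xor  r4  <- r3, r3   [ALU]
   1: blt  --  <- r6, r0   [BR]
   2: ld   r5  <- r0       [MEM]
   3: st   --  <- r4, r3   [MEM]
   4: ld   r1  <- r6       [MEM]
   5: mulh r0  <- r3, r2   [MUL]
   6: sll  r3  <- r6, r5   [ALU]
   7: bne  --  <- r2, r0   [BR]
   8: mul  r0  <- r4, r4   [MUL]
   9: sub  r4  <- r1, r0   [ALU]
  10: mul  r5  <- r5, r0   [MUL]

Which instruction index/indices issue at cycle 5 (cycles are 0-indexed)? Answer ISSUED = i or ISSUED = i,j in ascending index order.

ISSUED = 8

  cy0 -> i0,i1 (xor.ALU blt.BR) pair
  cy1 -> i2 (ld.MEM) no-port MEM/MEM
  cy2 -> i3 (st.MEM) no-port MEM/MEM
  cy3 -> i4,i5 (ld.MEM mulh.MUL) pair
  cy4 -> i6,i7 (sll.ALU bne.BR) pair
  cy5 -> i8 (mul.MUL) RAW r0
  cy6 -> i9,i10 (sub.ALU mul.MUL) pair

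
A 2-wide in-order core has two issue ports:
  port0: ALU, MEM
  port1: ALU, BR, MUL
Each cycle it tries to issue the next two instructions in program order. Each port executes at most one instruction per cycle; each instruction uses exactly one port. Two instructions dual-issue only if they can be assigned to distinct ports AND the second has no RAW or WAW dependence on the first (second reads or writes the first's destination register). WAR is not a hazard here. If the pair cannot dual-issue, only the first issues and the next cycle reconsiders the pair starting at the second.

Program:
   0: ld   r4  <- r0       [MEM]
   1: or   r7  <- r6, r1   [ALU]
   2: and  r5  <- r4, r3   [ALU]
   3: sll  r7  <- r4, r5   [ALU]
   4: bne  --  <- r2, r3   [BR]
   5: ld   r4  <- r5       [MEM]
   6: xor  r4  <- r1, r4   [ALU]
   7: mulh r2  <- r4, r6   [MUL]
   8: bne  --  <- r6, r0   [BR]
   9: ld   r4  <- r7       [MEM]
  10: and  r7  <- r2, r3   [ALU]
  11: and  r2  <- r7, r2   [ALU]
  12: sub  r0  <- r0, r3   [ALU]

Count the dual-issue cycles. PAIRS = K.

  cy0 -> i0,i1 (ld.MEM or.ALU) pair
  cy1 -> i2 (and.ALU) RAW r5
  cy2 -> i3,i4 (sll.ALU bne.BR) pair
  cy3 -> i5 (ld.MEM) RAW+WAW r4
  cy4 -> i6 (xor.ALU) RAW r4
  cy5 -> i7 (mulh.MUL) no-port MUL/BR
  cy6 -> i8,i9 (bne.BR ld.MEM) pair
  cy7 -> i10 (and.ALU) RAW r7
  cy8 -> i11,i12 (and.ALU sub.ALU) pair

PAIRS = 4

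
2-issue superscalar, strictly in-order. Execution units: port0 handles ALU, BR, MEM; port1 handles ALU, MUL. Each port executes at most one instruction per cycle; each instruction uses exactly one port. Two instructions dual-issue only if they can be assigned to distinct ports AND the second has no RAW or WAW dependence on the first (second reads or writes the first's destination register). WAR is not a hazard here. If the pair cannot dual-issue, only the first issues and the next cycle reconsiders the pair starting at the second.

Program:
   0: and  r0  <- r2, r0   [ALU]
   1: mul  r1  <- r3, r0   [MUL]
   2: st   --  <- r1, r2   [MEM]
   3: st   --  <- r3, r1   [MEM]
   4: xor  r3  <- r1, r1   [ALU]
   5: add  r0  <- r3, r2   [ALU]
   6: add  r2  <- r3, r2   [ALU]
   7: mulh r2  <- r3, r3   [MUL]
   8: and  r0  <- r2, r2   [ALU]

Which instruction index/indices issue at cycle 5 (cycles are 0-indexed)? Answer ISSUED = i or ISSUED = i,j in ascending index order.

ISSUED = 7

[0] i0  and.ALU  -- RAW r0
[1] i1  mul.MUL  -- RAW r1
[2] i2  st.MEM  -- no-port MEM/MEM
[3] i3&i4  st.MEM xor.ALU  -- 2-wide
[4] i5&i6  add.ALU add.ALU  -- 2-wide
[5] i7  mulh.MUL  -- RAW r2
[6] i8  and.ALU  -- tail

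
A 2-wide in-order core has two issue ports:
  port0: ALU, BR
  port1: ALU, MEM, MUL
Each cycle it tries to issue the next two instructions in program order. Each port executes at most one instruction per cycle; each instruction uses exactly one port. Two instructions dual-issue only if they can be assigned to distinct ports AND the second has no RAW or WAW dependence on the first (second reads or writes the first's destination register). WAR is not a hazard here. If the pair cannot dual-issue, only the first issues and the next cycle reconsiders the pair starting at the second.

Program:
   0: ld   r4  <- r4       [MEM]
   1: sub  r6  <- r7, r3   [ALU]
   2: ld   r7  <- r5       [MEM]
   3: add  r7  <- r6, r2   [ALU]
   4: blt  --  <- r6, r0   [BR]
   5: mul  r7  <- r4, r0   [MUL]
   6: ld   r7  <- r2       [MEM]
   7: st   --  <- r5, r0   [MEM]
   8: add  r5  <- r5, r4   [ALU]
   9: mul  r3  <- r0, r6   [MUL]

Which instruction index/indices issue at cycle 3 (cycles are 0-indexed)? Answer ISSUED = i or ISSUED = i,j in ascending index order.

ISSUED = 5

[0] i0,i1  ld;sub  -- 2-wide
[1] i2  ld  -- WAW r7
[2] i3,i4  add;blt  -- 2-wide
[3] i5  mul  -- no-port MUL/MEM
[4] i6  ld  -- no-port MEM/MEM
[5] i7,i8  st;add  -- 2-wide
[6] i9  mul  -- tail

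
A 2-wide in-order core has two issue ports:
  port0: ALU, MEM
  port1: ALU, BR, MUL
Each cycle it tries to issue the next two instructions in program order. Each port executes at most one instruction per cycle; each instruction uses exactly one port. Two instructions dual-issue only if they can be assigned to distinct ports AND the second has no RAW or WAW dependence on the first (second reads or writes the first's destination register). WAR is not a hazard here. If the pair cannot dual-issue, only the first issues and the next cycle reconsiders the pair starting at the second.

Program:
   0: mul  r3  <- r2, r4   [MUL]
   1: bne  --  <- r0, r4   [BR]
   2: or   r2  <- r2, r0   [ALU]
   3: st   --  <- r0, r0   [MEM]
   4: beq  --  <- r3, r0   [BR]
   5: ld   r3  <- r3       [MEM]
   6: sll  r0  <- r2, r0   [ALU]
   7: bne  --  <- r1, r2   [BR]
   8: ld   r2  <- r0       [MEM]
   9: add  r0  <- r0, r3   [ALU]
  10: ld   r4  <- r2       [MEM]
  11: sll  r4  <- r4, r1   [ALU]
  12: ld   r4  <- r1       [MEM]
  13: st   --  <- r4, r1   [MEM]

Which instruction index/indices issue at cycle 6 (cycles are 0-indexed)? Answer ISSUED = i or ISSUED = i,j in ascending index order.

t=0 i0:mul ; no-port MUL/BR
t=1 i1&i2:bne+or ; dual
t=2 i3&i4:st+beq ; dual
t=3 i5&i6:ld+sll ; dual
t=4 i7&i8:bne+ld ; dual
t=5 i9&i10:add+ld ; dual
t=6 i11:sll ; WAW r4
t=7 i12:ld ; no-port MEM/MEM
t=8 i13:st ; tail

ISSUED = 11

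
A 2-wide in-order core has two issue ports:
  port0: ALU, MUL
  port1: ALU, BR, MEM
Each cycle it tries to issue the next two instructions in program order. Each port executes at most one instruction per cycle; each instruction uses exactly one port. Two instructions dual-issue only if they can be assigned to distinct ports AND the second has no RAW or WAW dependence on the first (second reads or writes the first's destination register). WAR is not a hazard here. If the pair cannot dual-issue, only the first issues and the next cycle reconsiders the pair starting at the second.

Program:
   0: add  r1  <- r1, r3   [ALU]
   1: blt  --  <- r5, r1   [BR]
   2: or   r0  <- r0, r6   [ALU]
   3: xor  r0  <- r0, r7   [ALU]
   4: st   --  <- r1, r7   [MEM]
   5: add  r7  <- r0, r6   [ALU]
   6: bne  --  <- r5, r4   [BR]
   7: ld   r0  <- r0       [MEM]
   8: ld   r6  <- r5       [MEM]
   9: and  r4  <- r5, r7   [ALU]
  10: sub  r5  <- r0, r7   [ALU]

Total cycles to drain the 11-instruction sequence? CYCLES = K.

0. add @i0  | RAW r1
1. blt;or @i1&i2  | pair
2. xor;st @i3&i4  | pair
3. add;bne @i5&i6  | pair
4. ld @i7  | no-port MEM/MEM
5. ld;and @i8&i9  | pair
6. sub @i10  | tail

CYCLES = 7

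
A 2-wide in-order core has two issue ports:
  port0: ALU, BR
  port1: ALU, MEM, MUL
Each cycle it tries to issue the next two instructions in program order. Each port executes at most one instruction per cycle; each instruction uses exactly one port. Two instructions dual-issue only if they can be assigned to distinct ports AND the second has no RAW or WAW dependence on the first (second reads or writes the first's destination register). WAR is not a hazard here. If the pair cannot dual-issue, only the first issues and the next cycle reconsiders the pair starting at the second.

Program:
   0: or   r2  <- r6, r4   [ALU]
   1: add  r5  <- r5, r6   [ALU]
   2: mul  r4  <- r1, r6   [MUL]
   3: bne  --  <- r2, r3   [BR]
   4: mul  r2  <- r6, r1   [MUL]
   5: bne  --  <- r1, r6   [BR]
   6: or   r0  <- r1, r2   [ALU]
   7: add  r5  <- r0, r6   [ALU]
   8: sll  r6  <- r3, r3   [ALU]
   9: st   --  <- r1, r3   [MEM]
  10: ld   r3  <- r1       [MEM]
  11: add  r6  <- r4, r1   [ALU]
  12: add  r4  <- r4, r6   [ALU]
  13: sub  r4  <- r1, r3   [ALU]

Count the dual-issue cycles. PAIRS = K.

PAIRS = 5

0. or/add @i0&i1  | dual
1. mul/bne @i2&i3  | dual
2. mul/bne @i4&i5  | dual
3. or @i6  | RAW r0
4. add/sll @i7&i8  | dual
5. st @i9  | no-port MEM/MEM
6. ld/add @i10&i11  | dual
7. add @i12  | WAW r4
8. sub @i13  | tail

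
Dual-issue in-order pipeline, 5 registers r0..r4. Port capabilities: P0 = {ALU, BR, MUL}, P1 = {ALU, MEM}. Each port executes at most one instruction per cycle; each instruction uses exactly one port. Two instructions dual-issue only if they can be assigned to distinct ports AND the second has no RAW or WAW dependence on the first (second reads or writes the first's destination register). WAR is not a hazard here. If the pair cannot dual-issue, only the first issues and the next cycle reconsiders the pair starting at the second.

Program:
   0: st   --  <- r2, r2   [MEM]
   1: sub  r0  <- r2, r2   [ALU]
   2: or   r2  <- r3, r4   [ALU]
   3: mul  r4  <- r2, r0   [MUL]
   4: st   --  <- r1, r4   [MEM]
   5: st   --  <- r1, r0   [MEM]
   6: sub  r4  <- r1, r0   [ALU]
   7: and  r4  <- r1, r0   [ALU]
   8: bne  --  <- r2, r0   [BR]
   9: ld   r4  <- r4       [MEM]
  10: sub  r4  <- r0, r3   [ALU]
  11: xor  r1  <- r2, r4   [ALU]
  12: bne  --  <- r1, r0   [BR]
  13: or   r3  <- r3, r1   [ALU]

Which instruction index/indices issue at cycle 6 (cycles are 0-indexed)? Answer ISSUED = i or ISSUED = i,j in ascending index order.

ISSUED = 9

0. st.MEM;sub.ALU @i0+i1  | dual
1. or.ALU @i2  | RAW r2
2. mul.MUL @i3  | RAW r4
3. st.MEM @i4  | no-port MEM/MEM
4. st.MEM;sub.ALU @i5+i6  | dual
5. and.ALU;bne.BR @i7+i8  | dual
6. ld.MEM @i9  | WAW r4
7. sub.ALU @i10  | RAW r4
8. xor.ALU @i11  | RAW r1
9. bne.BR;or.ALU @i12+i13  | dual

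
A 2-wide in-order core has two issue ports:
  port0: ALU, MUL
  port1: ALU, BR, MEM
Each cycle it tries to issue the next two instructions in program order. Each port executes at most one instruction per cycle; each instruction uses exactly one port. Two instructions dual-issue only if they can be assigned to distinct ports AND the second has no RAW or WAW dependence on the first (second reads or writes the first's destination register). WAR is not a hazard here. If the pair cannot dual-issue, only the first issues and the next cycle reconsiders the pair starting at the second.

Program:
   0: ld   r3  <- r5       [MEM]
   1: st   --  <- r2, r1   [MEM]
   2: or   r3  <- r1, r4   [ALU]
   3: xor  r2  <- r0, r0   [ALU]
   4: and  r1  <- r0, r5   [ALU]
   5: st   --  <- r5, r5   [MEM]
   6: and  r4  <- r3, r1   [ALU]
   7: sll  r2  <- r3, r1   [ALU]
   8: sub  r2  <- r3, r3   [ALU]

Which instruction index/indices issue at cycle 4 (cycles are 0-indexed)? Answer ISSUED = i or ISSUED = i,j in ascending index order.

ISSUED = 7

c0: i0 ld  no-port MEM/MEM
c1: i1+i2 st/or  dual
c2: i3+i4 xor/and  dual
c3: i5+i6 st/and  dual
c4: i7 sll  WAW r2
c5: i8 sub  tail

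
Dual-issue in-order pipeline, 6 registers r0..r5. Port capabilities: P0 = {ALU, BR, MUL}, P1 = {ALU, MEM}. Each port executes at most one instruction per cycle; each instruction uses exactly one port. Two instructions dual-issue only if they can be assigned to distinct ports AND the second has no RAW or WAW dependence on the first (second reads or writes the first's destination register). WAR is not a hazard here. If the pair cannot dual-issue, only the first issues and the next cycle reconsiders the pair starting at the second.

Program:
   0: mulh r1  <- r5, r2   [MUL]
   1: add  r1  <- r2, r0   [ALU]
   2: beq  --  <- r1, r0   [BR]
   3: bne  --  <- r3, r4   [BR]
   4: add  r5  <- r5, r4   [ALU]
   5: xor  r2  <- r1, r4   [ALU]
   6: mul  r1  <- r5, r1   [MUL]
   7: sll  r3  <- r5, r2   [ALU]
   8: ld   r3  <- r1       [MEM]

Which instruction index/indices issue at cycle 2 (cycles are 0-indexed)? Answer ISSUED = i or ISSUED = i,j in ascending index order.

#0 head=0: mulh i0 WAW r1
#1 head=1: add i1 RAW r1
#2 head=2: beq i2 no-port BR/BR
#3 head=3: bne+add i3&i4 dual
#4 head=5: xor+mul i5&i6 dual
#5 head=7: sll i7 WAW r3
#6 head=8: ld i8 tail

ISSUED = 2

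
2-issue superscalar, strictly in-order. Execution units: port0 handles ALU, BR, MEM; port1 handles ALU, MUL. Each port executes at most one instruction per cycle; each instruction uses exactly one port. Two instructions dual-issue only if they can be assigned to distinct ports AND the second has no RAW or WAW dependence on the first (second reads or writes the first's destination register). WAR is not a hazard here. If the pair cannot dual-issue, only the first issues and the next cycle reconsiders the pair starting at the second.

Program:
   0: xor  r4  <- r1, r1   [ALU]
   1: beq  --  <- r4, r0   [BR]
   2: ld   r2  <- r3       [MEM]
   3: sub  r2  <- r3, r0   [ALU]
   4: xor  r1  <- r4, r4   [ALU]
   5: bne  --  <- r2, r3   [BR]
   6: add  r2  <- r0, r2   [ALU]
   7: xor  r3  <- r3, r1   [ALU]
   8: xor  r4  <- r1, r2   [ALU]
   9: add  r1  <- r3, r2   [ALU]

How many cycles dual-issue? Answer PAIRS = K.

0. xor.ALU @i0  | RAW r4
1. beq.BR @i1  | no-port BR/MEM
2. ld.MEM @i2  | WAW r2
3. sub.ALU xor.ALU @i3,i4  | 2-wide
4. bne.BR add.ALU @i5,i6  | 2-wide
5. xor.ALU xor.ALU @i7,i8  | 2-wide
6. add.ALU @i9  | tail

PAIRS = 3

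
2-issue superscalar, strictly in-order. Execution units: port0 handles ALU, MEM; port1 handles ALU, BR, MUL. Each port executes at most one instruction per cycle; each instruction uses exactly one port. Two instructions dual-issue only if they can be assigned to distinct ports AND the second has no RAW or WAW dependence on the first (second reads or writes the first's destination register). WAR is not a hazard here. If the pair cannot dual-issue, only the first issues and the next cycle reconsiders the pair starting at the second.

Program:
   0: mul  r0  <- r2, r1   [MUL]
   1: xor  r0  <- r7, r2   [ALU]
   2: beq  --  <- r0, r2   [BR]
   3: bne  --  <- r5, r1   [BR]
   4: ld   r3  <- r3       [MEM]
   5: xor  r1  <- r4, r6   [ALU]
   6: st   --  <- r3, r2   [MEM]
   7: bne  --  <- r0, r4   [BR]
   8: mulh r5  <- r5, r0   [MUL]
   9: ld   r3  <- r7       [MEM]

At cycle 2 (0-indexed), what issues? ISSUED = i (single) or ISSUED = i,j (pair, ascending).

t=0 i0:mul.MUL ; WAW r0
t=1 i1:xor.ALU ; RAW r0
t=2 i2:beq.BR ; no-port BR/BR
t=3 i3,i4:bne.BR;ld.MEM ; pair
t=4 i5,i6:xor.ALU;st.MEM ; pair
t=5 i7:bne.BR ; no-port BR/MUL
t=6 i8,i9:mulh.MUL;ld.MEM ; pair

ISSUED = 2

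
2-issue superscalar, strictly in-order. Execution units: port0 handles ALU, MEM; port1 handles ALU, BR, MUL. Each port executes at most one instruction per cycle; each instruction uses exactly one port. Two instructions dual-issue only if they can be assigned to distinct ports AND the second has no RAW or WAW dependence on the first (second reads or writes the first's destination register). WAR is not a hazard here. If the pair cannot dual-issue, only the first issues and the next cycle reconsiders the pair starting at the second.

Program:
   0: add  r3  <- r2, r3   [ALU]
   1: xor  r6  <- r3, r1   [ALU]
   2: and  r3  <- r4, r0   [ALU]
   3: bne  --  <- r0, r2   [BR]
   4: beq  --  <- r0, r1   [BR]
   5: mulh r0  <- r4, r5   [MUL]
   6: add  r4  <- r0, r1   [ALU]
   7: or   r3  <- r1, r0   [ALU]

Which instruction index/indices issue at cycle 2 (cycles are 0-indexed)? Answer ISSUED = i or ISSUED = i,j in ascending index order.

[0] i0  add  -- RAW r3
[1] i1/i2  xor and  -- pair
[2] i3  bne  -- no-port BR/BR
[3] i4  beq  -- no-port BR/MUL
[4] i5  mulh  -- RAW r0
[5] i6/i7  add or  -- pair

ISSUED = 3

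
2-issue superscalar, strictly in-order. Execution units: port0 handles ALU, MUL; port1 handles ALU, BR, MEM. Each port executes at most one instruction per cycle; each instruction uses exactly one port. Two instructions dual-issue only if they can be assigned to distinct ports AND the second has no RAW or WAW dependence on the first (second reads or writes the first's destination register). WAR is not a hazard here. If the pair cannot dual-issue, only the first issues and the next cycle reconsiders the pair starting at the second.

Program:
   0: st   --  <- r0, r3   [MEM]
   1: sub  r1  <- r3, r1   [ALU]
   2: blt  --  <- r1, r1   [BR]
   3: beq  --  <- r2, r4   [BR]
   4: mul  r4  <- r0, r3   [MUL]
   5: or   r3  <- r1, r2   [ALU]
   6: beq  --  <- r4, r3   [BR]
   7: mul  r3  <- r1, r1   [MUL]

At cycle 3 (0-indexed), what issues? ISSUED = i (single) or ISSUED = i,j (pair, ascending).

ISSUED = 5

0. st+sub @i0+i1  | dual
1. blt @i2  | no-port BR/BR
2. beq+mul @i3+i4  | dual
3. or @i5  | RAW r3
4. beq+mul @i6+i7  | dual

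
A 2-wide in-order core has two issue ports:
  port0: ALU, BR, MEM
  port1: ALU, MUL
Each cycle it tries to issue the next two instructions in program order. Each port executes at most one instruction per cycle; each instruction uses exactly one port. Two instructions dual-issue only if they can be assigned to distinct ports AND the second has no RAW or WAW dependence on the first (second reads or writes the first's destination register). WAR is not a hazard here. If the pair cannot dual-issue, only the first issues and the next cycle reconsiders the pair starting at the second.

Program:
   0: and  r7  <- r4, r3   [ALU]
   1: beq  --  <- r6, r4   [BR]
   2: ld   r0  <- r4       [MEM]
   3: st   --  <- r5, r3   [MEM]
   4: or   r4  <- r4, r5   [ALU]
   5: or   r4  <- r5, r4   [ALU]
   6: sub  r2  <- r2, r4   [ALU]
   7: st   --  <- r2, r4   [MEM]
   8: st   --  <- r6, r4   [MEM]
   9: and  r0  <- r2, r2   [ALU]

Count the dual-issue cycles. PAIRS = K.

#0 head=0: and beq i0,i1 2-wide
#1 head=2: ld i2 no-port MEM/MEM
#2 head=3: st or i3,i4 2-wide
#3 head=5: or i5 RAW r4
#4 head=6: sub i6 RAW r2
#5 head=7: st i7 no-port MEM/MEM
#6 head=8: st and i8,i9 2-wide

PAIRS = 3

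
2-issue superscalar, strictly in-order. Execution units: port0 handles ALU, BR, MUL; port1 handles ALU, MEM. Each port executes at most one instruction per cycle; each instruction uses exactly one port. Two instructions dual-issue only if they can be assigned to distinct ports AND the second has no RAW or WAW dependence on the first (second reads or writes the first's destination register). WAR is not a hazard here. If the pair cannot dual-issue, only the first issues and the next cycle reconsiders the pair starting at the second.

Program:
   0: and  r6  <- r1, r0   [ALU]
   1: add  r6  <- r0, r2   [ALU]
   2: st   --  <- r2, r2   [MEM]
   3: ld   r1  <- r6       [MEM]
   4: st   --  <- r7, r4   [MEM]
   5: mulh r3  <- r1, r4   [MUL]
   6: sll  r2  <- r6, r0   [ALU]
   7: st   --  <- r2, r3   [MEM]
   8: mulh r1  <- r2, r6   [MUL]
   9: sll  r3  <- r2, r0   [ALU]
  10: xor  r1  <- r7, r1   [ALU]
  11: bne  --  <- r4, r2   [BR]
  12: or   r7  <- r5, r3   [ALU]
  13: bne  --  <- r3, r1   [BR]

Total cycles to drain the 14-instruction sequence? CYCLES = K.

CYCLES = 9

0. and.ALU @i0  | WAW r6
1. add.ALU st.MEM @i1+i2  | 2-wide
2. ld.MEM @i3  | no-port MEM/MEM
3. st.MEM mulh.MUL @i4+i5  | 2-wide
4. sll.ALU @i6  | RAW r2
5. st.MEM mulh.MUL @i7+i8  | 2-wide
6. sll.ALU xor.ALU @i9+i10  | 2-wide
7. bne.BR or.ALU @i11+i12  | 2-wide
8. bne.BR @i13  | tail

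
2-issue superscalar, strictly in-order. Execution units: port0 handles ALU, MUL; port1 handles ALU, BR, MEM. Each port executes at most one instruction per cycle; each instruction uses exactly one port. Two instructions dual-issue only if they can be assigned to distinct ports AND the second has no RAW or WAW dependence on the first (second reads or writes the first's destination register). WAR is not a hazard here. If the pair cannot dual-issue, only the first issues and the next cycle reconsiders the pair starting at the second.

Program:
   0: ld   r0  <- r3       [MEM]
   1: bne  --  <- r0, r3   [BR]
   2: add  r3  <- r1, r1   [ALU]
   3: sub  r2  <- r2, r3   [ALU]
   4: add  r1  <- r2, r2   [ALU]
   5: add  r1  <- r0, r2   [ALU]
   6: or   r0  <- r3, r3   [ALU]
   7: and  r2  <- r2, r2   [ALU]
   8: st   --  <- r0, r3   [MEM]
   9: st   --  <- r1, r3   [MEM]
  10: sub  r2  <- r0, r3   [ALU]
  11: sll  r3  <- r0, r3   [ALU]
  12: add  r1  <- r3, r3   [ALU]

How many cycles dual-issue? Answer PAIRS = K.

PAIRS = 4

  cy0 -> i0 (ld) no-port MEM/BR
  cy1 -> i1&i2 (bne add) pair
  cy2 -> i3 (sub) RAW r2
  cy3 -> i4 (add) WAW r1
  cy4 -> i5&i6 (add or) pair
  cy5 -> i7&i8 (and st) pair
  cy6 -> i9&i10 (st sub) pair
  cy7 -> i11 (sll) RAW r3
  cy8 -> i12 (add) tail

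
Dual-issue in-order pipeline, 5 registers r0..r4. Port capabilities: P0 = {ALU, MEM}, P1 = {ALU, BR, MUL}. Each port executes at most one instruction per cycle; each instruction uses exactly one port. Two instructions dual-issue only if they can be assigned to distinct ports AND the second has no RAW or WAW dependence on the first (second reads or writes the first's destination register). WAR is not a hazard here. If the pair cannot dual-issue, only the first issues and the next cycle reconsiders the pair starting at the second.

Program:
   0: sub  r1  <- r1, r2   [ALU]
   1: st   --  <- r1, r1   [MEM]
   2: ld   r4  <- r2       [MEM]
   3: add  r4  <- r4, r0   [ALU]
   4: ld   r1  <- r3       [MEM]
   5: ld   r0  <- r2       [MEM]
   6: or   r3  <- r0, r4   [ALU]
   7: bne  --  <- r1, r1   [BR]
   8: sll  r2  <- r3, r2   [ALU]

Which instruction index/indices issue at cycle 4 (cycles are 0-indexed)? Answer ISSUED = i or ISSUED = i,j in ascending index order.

[0] i0  sub.ALU  -- RAW r1
[1] i1  st.MEM  -- no-port MEM/MEM
[2] i2  ld.MEM  -- RAW+WAW r4
[3] i3/i4  add.ALU;ld.MEM  -- 2-wide
[4] i5  ld.MEM  -- RAW r0
[5] i6/i7  or.ALU;bne.BR  -- 2-wide
[6] i8  sll.ALU  -- tail

ISSUED = 5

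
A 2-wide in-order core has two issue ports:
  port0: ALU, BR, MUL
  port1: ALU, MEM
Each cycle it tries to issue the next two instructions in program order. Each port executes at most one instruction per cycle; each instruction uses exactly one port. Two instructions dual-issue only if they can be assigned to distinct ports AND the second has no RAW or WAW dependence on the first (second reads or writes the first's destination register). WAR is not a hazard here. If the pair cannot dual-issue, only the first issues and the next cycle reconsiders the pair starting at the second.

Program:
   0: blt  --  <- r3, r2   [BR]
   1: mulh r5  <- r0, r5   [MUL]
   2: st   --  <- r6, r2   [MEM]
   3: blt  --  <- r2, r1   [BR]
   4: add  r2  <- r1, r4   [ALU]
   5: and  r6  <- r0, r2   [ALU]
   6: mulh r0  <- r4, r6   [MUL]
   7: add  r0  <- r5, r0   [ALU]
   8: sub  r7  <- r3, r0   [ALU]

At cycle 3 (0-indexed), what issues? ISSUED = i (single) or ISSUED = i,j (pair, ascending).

#0 head=0: blt i0 no-port BR/MUL
#1 head=1: mulh st i1+i2 dual
#2 head=3: blt add i3+i4 dual
#3 head=5: and i5 RAW r6
#4 head=6: mulh i6 RAW+WAW r0
#5 head=7: add i7 RAW r0
#6 head=8: sub i8 tail

ISSUED = 5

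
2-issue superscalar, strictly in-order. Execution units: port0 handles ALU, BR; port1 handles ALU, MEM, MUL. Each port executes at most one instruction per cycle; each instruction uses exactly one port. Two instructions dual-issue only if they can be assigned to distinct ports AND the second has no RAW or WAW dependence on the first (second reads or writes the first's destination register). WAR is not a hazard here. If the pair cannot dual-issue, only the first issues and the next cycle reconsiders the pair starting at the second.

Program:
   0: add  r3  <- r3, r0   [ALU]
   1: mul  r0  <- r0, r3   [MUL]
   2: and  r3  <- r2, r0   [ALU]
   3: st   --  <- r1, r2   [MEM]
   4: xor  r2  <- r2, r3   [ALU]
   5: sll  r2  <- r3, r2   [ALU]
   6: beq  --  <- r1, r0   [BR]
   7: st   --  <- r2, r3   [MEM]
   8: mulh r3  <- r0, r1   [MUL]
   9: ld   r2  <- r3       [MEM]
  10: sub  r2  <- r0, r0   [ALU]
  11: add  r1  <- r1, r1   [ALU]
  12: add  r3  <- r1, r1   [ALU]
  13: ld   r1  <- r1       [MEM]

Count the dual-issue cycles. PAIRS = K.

PAIRS = 4

0. add @i0  | RAW r3
1. mul @i1  | RAW r0
2. and;st @i2,i3  | pair
3. xor @i4  | RAW+WAW r2
4. sll;beq @i5,i6  | pair
5. st @i7  | no-port MEM/MUL
6. mulh @i8  | no-port MUL/MEM
7. ld @i9  | WAW r2
8. sub;add @i10,i11  | pair
9. add;ld @i12,i13  | pair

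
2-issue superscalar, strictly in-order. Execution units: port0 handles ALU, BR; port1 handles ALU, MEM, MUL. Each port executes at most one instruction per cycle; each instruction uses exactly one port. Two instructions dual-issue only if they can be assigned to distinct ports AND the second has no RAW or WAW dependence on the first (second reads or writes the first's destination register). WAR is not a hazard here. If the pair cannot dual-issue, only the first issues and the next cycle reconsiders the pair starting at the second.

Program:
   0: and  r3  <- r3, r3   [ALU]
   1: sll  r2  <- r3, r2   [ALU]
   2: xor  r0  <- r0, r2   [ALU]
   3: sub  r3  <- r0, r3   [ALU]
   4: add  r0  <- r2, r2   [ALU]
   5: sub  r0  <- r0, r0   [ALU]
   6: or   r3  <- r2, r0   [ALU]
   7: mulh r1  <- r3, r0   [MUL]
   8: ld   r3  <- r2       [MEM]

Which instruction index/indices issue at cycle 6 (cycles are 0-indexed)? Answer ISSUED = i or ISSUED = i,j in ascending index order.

#0 head=0: and i0 RAW r3
#1 head=1: sll i1 RAW r2
#2 head=2: xor i2 RAW r0
#3 head=3: sub add i3&i4 pair
#4 head=5: sub i5 RAW r0
#5 head=6: or i6 RAW r3
#6 head=7: mulh i7 no-port MUL/MEM
#7 head=8: ld i8 tail

ISSUED = 7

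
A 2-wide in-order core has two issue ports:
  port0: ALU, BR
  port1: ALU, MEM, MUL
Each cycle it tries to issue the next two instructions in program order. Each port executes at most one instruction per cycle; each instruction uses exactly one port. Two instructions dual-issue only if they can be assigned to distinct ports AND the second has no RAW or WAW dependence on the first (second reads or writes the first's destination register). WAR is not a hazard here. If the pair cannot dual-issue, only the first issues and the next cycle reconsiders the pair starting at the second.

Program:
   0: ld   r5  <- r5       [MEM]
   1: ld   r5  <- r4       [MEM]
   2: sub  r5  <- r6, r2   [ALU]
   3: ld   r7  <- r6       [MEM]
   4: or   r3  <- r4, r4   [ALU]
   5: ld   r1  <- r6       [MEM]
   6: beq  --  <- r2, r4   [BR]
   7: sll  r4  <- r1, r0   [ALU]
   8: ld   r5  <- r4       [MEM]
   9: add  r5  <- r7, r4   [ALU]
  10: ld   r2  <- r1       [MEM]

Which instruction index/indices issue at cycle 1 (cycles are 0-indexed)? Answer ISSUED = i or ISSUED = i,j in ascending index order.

[0] i0  ld  -- no-port MEM/MEM
[1] i1  ld  -- WAW r5
[2] i2+i3  sub;ld  -- 2-wide
[3] i4+i5  or;ld  -- 2-wide
[4] i6+i7  beq;sll  -- 2-wide
[5] i8  ld  -- WAW r5
[6] i9+i10  add;ld  -- 2-wide

ISSUED = 1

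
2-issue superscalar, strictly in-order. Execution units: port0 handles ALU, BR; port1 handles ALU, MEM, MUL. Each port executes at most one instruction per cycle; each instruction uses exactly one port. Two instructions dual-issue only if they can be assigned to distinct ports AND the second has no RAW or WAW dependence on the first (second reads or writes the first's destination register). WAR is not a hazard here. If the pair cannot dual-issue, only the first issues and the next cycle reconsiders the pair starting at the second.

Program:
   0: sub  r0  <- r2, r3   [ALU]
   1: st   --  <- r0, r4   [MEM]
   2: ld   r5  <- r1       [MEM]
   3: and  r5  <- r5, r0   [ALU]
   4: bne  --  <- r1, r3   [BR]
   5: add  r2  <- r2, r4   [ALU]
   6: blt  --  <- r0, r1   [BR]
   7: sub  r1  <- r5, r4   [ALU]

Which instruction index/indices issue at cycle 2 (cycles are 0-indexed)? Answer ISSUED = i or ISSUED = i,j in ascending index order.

c0: i0 sub.ALU  RAW r0
c1: i1 st.MEM  no-port MEM/MEM
c2: i2 ld.MEM  RAW+WAW r5
c3: i3,i4 and.ALU;bne.BR  2-wide
c4: i5,i6 add.ALU;blt.BR  2-wide
c5: i7 sub.ALU  tail

ISSUED = 2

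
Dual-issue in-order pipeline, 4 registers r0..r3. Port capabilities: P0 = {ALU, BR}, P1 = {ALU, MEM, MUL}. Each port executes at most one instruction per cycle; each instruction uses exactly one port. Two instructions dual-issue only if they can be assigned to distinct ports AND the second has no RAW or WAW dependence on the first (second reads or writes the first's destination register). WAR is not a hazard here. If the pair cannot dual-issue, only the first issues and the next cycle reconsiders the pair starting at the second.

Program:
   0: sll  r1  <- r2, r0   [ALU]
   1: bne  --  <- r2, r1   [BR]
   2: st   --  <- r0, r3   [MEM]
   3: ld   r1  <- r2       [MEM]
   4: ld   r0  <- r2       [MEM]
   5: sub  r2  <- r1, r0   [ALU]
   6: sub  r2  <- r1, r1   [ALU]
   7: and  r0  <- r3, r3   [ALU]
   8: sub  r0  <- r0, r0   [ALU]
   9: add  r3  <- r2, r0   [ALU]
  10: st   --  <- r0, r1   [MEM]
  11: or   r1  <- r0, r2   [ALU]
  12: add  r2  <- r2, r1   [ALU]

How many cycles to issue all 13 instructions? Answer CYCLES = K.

c0: i0 sll  RAW r1
c1: i1/i2 bne/st  pair
c2: i3 ld  no-port MEM/MEM
c3: i4 ld  RAW r0
c4: i5 sub  WAW r2
c5: i6/i7 sub/and  pair
c6: i8 sub  RAW r0
c7: i9/i10 add/st  pair
c8: i11 or  RAW r1
c9: i12 add  tail

CYCLES = 10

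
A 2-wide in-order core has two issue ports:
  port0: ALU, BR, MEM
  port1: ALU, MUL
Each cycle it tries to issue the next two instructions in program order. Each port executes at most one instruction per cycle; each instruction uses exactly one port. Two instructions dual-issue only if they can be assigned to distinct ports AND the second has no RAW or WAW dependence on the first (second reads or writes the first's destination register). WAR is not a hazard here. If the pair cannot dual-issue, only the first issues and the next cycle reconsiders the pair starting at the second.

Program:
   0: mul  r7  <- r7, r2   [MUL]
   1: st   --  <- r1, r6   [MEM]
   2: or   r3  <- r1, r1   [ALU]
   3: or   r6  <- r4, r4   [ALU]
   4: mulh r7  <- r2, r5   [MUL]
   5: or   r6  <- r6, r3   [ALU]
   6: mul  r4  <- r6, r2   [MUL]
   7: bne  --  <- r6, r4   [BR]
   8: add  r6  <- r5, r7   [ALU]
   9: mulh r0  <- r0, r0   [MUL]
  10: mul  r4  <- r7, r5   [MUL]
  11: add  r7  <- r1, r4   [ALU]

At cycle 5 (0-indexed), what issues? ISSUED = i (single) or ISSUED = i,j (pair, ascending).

ISSUED = 9

#0 head=0: mul.MUL+st.MEM i0&i1 dual
#1 head=2: or.ALU+or.ALU i2&i3 dual
#2 head=4: mulh.MUL+or.ALU i4&i5 dual
#3 head=6: mul.MUL i6 RAW r4
#4 head=7: bne.BR+add.ALU i7&i8 dual
#5 head=9: mulh.MUL i9 no-port MUL/MUL
#6 head=10: mul.MUL i10 RAW r4
#7 head=11: add.ALU i11 tail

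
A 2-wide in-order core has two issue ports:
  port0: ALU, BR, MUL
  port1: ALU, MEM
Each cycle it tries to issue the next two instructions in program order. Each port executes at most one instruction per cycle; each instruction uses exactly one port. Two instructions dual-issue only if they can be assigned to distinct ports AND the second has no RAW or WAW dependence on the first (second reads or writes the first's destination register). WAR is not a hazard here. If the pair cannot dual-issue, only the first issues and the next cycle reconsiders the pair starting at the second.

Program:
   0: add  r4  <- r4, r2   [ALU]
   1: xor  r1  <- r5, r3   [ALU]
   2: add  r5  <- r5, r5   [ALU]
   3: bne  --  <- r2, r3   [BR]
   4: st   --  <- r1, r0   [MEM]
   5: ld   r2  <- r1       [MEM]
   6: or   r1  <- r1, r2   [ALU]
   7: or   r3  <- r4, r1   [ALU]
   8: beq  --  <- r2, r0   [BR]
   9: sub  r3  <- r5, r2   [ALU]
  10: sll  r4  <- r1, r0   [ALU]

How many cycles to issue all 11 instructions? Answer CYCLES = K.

t=0 i0&i1:add.ALU;xor.ALU ; dual
t=1 i2&i3:add.ALU;bne.BR ; dual
t=2 i4:st.MEM ; no-port MEM/MEM
t=3 i5:ld.MEM ; RAW r2
t=4 i6:or.ALU ; RAW r1
t=5 i7&i8:or.ALU;beq.BR ; dual
t=6 i9&i10:sub.ALU;sll.ALU ; dual

CYCLES = 7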